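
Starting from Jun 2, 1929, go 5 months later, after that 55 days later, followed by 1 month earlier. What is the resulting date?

November 27, 1929

Counting forward 5 months from June 2, 1929:
month 6 + 5 = 11 → November 1929.
Day 2 is valid in November, giving November 2, 1929.
Advancing 55 days from November 2, 1929:
November has 30 days, so 30 − 2 = 28 days remain after November 2, 1929; 55 − 28 = 27 left.
27 days into December 1929 → December 27, 1929.
Going back 1 month from December 27, 1929:
month 12 − 1 = 11 → November 1929.
Day 27 is valid in November, giving November 27, 1929.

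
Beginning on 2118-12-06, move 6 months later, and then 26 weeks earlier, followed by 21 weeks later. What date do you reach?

May 2, 2119

Advancing 6 months from December 6, 2118:
month 12 + 6 = 18, which is month 6 of year 2119 → June 2119.
Day 6 is valid in June, giving June 6, 2119.
Going back 26 weeks (= 182 days) from June 6, 2119:
Going back 6 days from June 6, 2119 reaches the end of the previous month; 182 − 6 = 176 left.
May 2119 has 31 days: 176 − 31 = 145 left.
April 2119 has 30 days: 145 − 30 = 115 left.
March 2119 has 31 days: 115 − 31 = 84 left.
February 2119 has 28 days (2119 is not a leap year): 84 − 28 = 56 left.
January 2119 has 31 days: 56 − 31 = 25 left.
December 2118 has 31 days; 31 − 25 = 6 → December 6, 2118.
Counting forward 21 weeks (= 147 days) from December 6, 2118:
December has 31 days, so 31 − 6 = 25 days remain after December 6, 2118; 147 − 25 = 122 left.
January 2119 has 31 days: 122 − 31 = 91 left.
February 2119 has 28 days (2119 is not a leap year): 91 − 28 = 63 left.
March 2119 has 31 days: 63 − 31 = 32 left.
April 2119 has 30 days: 32 − 30 = 2 left.
2 days into May 2119 → May 2, 2119.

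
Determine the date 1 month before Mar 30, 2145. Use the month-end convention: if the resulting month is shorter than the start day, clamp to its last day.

Counting back 1 month from March 30, 2145.
month 3 − 1 = 2 → February 2145.
February 2145 has only 28 days (2145 is not a leap year — relevant if February), and the start was day 30, so the date clamps to February 28, 2145.

February 28, 2145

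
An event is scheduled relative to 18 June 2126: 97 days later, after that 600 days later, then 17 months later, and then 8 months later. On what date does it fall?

Advancing 97 days from June 18, 2126:
June has 30 days, so 30 − 18 = 12 days remain after June 18, 2126; 97 − 12 = 85 left.
July 2126 has 31 days: 85 − 31 = 54 left.
August 2126 has 31 days: 54 − 31 = 23 left.
23 days into September 2126 → September 23, 2126.
Advancing 600 days from September 23, 2126:
September has 30 days, so 30 − 23 = 7 days remain after September 23, 2126; 600 − 7 = 593 left.
October 2126 has 31 days: 593 − 31 = 562 left.
November 2126 has 30 days: 562 − 30 = 532 left.
December 2126 has 31 days: 532 − 31 = 501 left.
January 2127 has 31 days: 501 − 31 = 470 left.
February 2127 has 28 days (2127 is not a leap year): 470 − 28 = 442 left.
March 2127 has 31 days: 442 − 31 = 411 left.
April 2127 has 30 days: 411 − 30 = 381 left.
May 2127 has 31 days: 381 − 31 = 350 left.
June 2127 has 30 days: 350 − 30 = 320 left.
July 2127 has 31 days: 320 − 31 = 289 left.
August 2127 has 31 days: 289 − 31 = 258 left.
September 2127 has 30 days: 258 − 30 = 228 left.
October 2127 has 31 days: 228 − 31 = 197 left.
November 2127 has 30 days: 197 − 30 = 167 left.
December 2127 has 31 days: 167 − 31 = 136 left.
January 2128 has 31 days: 136 − 31 = 105 left.
February 2128 has 29 days (2128 is a leap year): 105 − 29 = 76 left.
March 2128 has 31 days: 76 − 31 = 45 left.
April 2128 has 30 days: 45 − 30 = 15 left.
15 days into May 2128 → May 15, 2128.
Advancing 17 months from May 15, 2128:
month 5 + 17 = 22, which is month 10 of year 2129 → October 2129.
Day 15 is valid in October, giving October 15, 2129.
Advancing 8 months from October 15, 2129:
month 10 + 8 = 18, which is month 6 of year 2130 → June 2130.
Day 15 is valid in June, giving June 15, 2130.

June 15, 2130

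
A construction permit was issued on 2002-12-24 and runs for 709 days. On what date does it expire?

Advancing 709 days from December 24, 2002.
December has 31 days, so 31 − 24 = 7 days remain after December 24, 2002; 709 − 7 = 702 left.
January 2003 has 31 days: 702 − 31 = 671 left.
February 2003 has 28 days (2003 is not a leap year): 671 − 28 = 643 left.
March 2003 has 31 days: 643 − 31 = 612 left.
April 2003 has 30 days: 612 − 30 = 582 left.
May 2003 has 31 days: 582 − 31 = 551 left.
June 2003 has 30 days: 551 − 30 = 521 left.
July 2003 has 31 days: 521 − 31 = 490 left.
August 2003 has 31 days: 490 − 31 = 459 left.
September 2003 has 30 days: 459 − 30 = 429 left.
October 2003 has 31 days: 429 − 31 = 398 left.
November 2003 has 30 days: 398 − 30 = 368 left.
December 2003 has 31 days: 368 − 31 = 337 left.
January 2004 has 31 days: 337 − 31 = 306 left.
February 2004 has 29 days (2004 is a leap year): 306 − 29 = 277 left.
March 2004 has 31 days: 277 − 31 = 246 left.
April 2004 has 30 days: 246 − 30 = 216 left.
May 2004 has 31 days: 216 − 31 = 185 left.
June 2004 has 30 days: 185 − 30 = 155 left.
July 2004 has 31 days: 155 − 31 = 124 left.
August 2004 has 31 days: 124 − 31 = 93 left.
September 2004 has 30 days: 93 − 30 = 63 left.
October 2004 has 31 days: 63 − 31 = 32 left.
November 2004 has 30 days: 32 − 30 = 2 left.
2 days into December 2004 → December 2, 2004.

December 2, 2004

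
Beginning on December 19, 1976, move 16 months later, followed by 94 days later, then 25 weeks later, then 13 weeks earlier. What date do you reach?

Advancing 16 months from December 19, 1976:
month 12 + 16 = 28, which is month 4 of year 1978 → April 1978.
Day 19 is valid in April, giving April 19, 1978.
Counting forward 94 days from April 19, 1978:
April has 30 days, so 30 − 19 = 11 days remain after April 19, 1978; 94 − 11 = 83 left.
May 1978 has 31 days: 83 − 31 = 52 left.
June 1978 has 30 days: 52 − 30 = 22 left.
22 days into July 1978 → July 22, 1978.
Adding 25 weeks (= 175 days) from July 22, 1978:
July has 31 days, so 31 − 22 = 9 days remain after July 22, 1978; 175 − 9 = 166 left.
August 1978 has 31 days: 166 − 31 = 135 left.
September 1978 has 30 days: 135 − 30 = 105 left.
October 1978 has 31 days: 105 − 31 = 74 left.
November 1978 has 30 days: 74 − 30 = 44 left.
December 1978 has 31 days: 44 − 31 = 13 left.
13 days into January 1979 → January 13, 1979.
Subtracting 13 weeks (= 91 days) from January 13, 1979:
Going back 13 days from January 13, 1979 reaches the end of the previous month; 91 − 13 = 78 left.
December 1978 has 31 days: 78 − 31 = 47 left.
November 1978 has 30 days: 47 − 30 = 17 left.
October 1978 has 31 days; 31 − 17 = 14 → October 14, 1978.

October 14, 1978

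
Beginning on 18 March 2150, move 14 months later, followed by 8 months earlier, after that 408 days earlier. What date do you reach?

Advancing 14 months from March 18, 2150:
month 3 + 14 = 17, which is month 5 of year 2151 → May 2151.
Day 18 is valid in May, giving May 18, 2151.
Counting back 8 months from May 18, 2151:
month 5 − 8 = -3, which is month 9 of year 2150 → September 2150.
Day 18 is valid in September, giving September 18, 2150.
Counting back 408 days from September 18, 2150:
Going back 18 days from September 18, 2150 reaches the end of the previous month; 408 − 18 = 390 left.
August 2150 has 31 days: 390 − 31 = 359 left.
July 2150 has 31 days: 359 − 31 = 328 left.
June 2150 has 30 days: 328 − 30 = 298 left.
May 2150 has 31 days: 298 − 31 = 267 left.
April 2150 has 30 days: 267 − 30 = 237 left.
March 2150 has 31 days: 237 − 31 = 206 left.
February 2150 has 28 days (2150 is not a leap year): 206 − 28 = 178 left.
January 2150 has 31 days: 178 − 31 = 147 left.
December 2149 has 31 days: 147 − 31 = 116 left.
November 2149 has 30 days: 116 − 30 = 86 left.
October 2149 has 31 days: 86 − 31 = 55 left.
September 2149 has 30 days: 55 − 30 = 25 left.
August 2149 has 31 days; 31 − 25 = 6 → August 6, 2149.

August 6, 2149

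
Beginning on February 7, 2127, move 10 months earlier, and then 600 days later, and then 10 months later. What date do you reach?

Subtracting 10 months from February 7, 2127:
month 2 − 10 = -8, which is month 4 of year 2126 → April 2126.
Day 7 is valid in April, giving April 7, 2126.
Advancing 600 days from April 7, 2126:
April has 30 days, so 30 − 7 = 23 days remain after April 7, 2126; 600 − 23 = 577 left.
May 2126 has 31 days: 577 − 31 = 546 left.
June 2126 has 30 days: 546 − 30 = 516 left.
July 2126 has 31 days: 516 − 31 = 485 left.
August 2126 has 31 days: 485 − 31 = 454 left.
September 2126 has 30 days: 454 − 30 = 424 left.
October 2126 has 31 days: 424 − 31 = 393 left.
November 2126 has 30 days: 393 − 30 = 363 left.
December 2126 has 31 days: 363 − 31 = 332 left.
January 2127 has 31 days: 332 − 31 = 301 left.
February 2127 has 28 days (2127 is not a leap year): 301 − 28 = 273 left.
March 2127 has 31 days: 273 − 31 = 242 left.
April 2127 has 30 days: 242 − 30 = 212 left.
May 2127 has 31 days: 212 − 31 = 181 left.
June 2127 has 30 days: 181 − 30 = 151 left.
July 2127 has 31 days: 151 − 31 = 120 left.
August 2127 has 31 days: 120 − 31 = 89 left.
September 2127 has 30 days: 89 − 30 = 59 left.
October 2127 has 31 days: 59 − 31 = 28 left.
28 days into November 2127 → November 28, 2127.
Counting forward 10 months from November 28, 2127:
month 11 + 10 = 21, which is month 9 of year 2128 → September 2128.
Day 28 is valid in September, giving September 28, 2128.

September 28, 2128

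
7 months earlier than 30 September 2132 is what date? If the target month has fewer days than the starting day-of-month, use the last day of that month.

Going back 7 months from September 30, 2132.
month 9 − 7 = 2 → February 2132.
February 2132 has only 29 days (2132 is a leap year — relevant if February), and the start was day 30, so the date clamps to February 29, 2132.

February 29, 2132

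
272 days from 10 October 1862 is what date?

Counting forward 272 days from October 10, 1862.
October has 31 days, so 31 − 10 = 21 days remain after October 10, 1862; 272 − 21 = 251 left.
November 1862 has 30 days: 251 − 30 = 221 left.
December 1862 has 31 days: 221 − 31 = 190 left.
January 1863 has 31 days: 190 − 31 = 159 left.
February 1863 has 28 days (1863 is not a leap year): 159 − 28 = 131 left.
March 1863 has 31 days: 131 − 31 = 100 left.
April 1863 has 30 days: 100 − 30 = 70 left.
May 1863 has 31 days: 70 − 31 = 39 left.
June 1863 has 30 days: 39 − 30 = 9 left.
9 days into July 1863 → July 9, 1863.

July 9, 1863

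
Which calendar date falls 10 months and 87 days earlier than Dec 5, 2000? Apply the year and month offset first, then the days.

November 10, 1999

Going back 10 months and 87 days from December 5, 2000: first the month/year part, then the days.
month 12 − 10 = 2 → February 2000.
Day 5 is valid in February, giving February 5, 2000.
Now subtract 87 days from February 5, 2000.
Going back 5 days from February 5, 2000 reaches the end of the previous month; 87 − 5 = 82 left.
January 2000 has 31 days: 82 − 31 = 51 left.
December 1999 has 31 days: 51 − 31 = 20 left.
November 1999 has 30 days; 30 − 20 = 10 → November 10, 1999.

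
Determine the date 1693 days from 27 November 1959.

Counting forward 1693 days from November 27, 1959.
November has 30 days, so 30 − 27 = 3 days remain after November 27, 1959; 1693 − 3 = 1690 left.
December 1959 has 31 days: 1690 − 31 = 1659 left.
January 1960 has 31 days: 1659 − 31 = 1628 left.
February 1960 has 29 days (1960 is a leap year): 1628 − 29 = 1599 left.
March 1960 has 31 days: 1599 − 31 = 1568 left.
April 1960 has 30 days: 1568 − 30 = 1538 left.
May 1960 has 31 days: 1538 − 31 = 1507 left.
June 1960 has 30 days: 1507 − 30 = 1477 left.
July 1960 has 31 days: 1477 − 31 = 1446 left.
August 1960 has 31 days: 1446 − 31 = 1415 left.
September 1960 has 30 days: 1415 − 30 = 1385 left.
October 1960 has 31 days: 1385 − 31 = 1354 left.
November 1960 has 30 days: 1354 − 30 = 1324 left.
December 1960 has 31 days: 1324 − 31 = 1293 left.
January 1961 has 31 days: 1293 − 31 = 1262 left.
February 1961 has 28 days (1961 is not a leap year): 1262 − 28 = 1234 left.
March 1961 has 31 days: 1234 − 31 = 1203 left.
April 1961 has 30 days: 1203 − 30 = 1173 left.
May 1961 has 31 days: 1173 − 31 = 1142 left.
June 1961 has 30 days: 1142 − 30 = 1112 left.
July 1961 has 31 days: 1112 − 31 = 1081 left.
August 1961 has 31 days: 1081 − 31 = 1050 left.
September 1961 has 30 days: 1050 − 30 = 1020 left.
October 1961 has 31 days: 1020 − 31 = 989 left.
November 1961 has 30 days: 989 − 30 = 959 left.
December 1961 has 31 days: 959 − 31 = 928 left.
January 1962 has 31 days: 928 − 31 = 897 left.
February 1962 has 28 days (1962 is not a leap year): 897 − 28 = 869 left.
March 1962 has 31 days: 869 − 31 = 838 left.
April 1962 has 30 days: 838 − 30 = 808 left.
May 1962 has 31 days: 808 − 31 = 777 left.
June 1962 has 30 days: 777 − 30 = 747 left.
July 1962 has 31 days: 747 − 31 = 716 left.
August 1962 has 31 days: 716 − 31 = 685 left.
September 1962 has 30 days: 685 − 30 = 655 left.
October 1962 has 31 days: 655 − 31 = 624 left.
November 1962 has 30 days: 624 − 30 = 594 left.
December 1962 has 31 days: 594 − 31 = 563 left.
January 1963 has 31 days: 563 − 31 = 532 left.
February 1963 has 28 days (1963 is not a leap year): 532 − 28 = 504 left.
March 1963 has 31 days: 504 − 31 = 473 left.
April 1963 has 30 days: 473 − 30 = 443 left.
May 1963 has 31 days: 443 − 31 = 412 left.
June 1963 has 30 days: 412 − 30 = 382 left.
July 1963 has 31 days: 382 − 31 = 351 left.
August 1963 has 31 days: 351 − 31 = 320 left.
September 1963 has 30 days: 320 − 30 = 290 left.
October 1963 has 31 days: 290 − 31 = 259 left.
November 1963 has 30 days: 259 − 30 = 229 left.
December 1963 has 31 days: 229 − 31 = 198 left.
January 1964 has 31 days: 198 − 31 = 167 left.
February 1964 has 29 days (1964 is a leap year): 167 − 29 = 138 left.
March 1964 has 31 days: 138 − 31 = 107 left.
April 1964 has 30 days: 107 − 30 = 77 left.
May 1964 has 31 days: 77 − 31 = 46 left.
June 1964 has 30 days: 46 − 30 = 16 left.
16 days into July 1964 → July 16, 1964.

July 16, 1964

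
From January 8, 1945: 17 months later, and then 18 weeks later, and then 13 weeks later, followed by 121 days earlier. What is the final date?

Counting forward 17 months from January 8, 1945:
month 1 + 17 = 18, which is month 6 of year 1946 → June 1946.
Day 8 is valid in June, giving June 8, 1946.
Adding 18 weeks (= 126 days) from June 8, 1946:
June has 30 days, so 30 − 8 = 22 days remain after June 8, 1946; 126 − 22 = 104 left.
July 1946 has 31 days: 104 − 31 = 73 left.
August 1946 has 31 days: 73 − 31 = 42 left.
September 1946 has 30 days: 42 − 30 = 12 left.
12 days into October 1946 → October 12, 1946.
Counting forward 13 weeks (= 91 days) from October 12, 1946:
October has 31 days, so 31 − 12 = 19 days remain after October 12, 1946; 91 − 19 = 72 left.
November 1946 has 30 days: 72 − 30 = 42 left.
December 1946 has 31 days: 42 − 31 = 11 left.
11 days into January 1947 → January 11, 1947.
Going back 121 days from January 11, 1947:
Going back 11 days from January 11, 1947 reaches the end of the previous month; 121 − 11 = 110 left.
December 1946 has 31 days: 110 − 31 = 79 left.
November 1946 has 30 days: 79 − 30 = 49 left.
October 1946 has 31 days: 49 − 31 = 18 left.
September 1946 has 30 days; 30 − 18 = 12 → September 12, 1946.

September 12, 1946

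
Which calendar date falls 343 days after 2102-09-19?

August 28, 2103

Adding 343 days from September 19, 2102.
September has 30 days, so 30 − 19 = 11 days remain after September 19, 2102; 343 − 11 = 332 left.
October 2102 has 31 days: 332 − 31 = 301 left.
November 2102 has 30 days: 301 − 30 = 271 left.
December 2102 has 31 days: 271 − 31 = 240 left.
January 2103 has 31 days: 240 − 31 = 209 left.
February 2103 has 28 days (2103 is not a leap year): 209 − 28 = 181 left.
March 2103 has 31 days: 181 − 31 = 150 left.
April 2103 has 30 days: 150 − 30 = 120 left.
May 2103 has 31 days: 120 − 31 = 89 left.
June 2103 has 30 days: 89 − 30 = 59 left.
July 2103 has 31 days: 59 − 31 = 28 left.
28 days into August 2103 → August 28, 2103.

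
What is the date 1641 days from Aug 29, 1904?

Counting forward 1641 days from August 29, 1904.
August has 31 days, so 31 − 29 = 2 days remain after August 29, 1904; 1641 − 2 = 1639 left.
September 1904 has 30 days: 1639 − 30 = 1609 left.
October 1904 has 31 days: 1609 − 31 = 1578 left.
November 1904 has 30 days: 1578 − 30 = 1548 left.
December 1904 has 31 days: 1548 − 31 = 1517 left.
January 1905 has 31 days: 1517 − 31 = 1486 left.
February 1905 has 28 days (1905 is not a leap year): 1486 − 28 = 1458 left.
March 1905 has 31 days: 1458 − 31 = 1427 left.
April 1905 has 30 days: 1427 − 30 = 1397 left.
May 1905 has 31 days: 1397 − 31 = 1366 left.
June 1905 has 30 days: 1366 − 30 = 1336 left.
July 1905 has 31 days: 1336 − 31 = 1305 left.
August 1905 has 31 days: 1305 − 31 = 1274 left.
September 1905 has 30 days: 1274 − 30 = 1244 left.
October 1905 has 31 days: 1244 − 31 = 1213 left.
November 1905 has 30 days: 1213 − 30 = 1183 left.
December 1905 has 31 days: 1183 − 31 = 1152 left.
January 1906 has 31 days: 1152 − 31 = 1121 left.
February 1906 has 28 days (1906 is not a leap year): 1121 − 28 = 1093 left.
March 1906 has 31 days: 1093 − 31 = 1062 left.
April 1906 has 30 days: 1062 − 30 = 1032 left.
May 1906 has 31 days: 1032 − 31 = 1001 left.
June 1906 has 30 days: 1001 − 30 = 971 left.
July 1906 has 31 days: 971 − 31 = 940 left.
August 1906 has 31 days: 940 − 31 = 909 left.
September 1906 has 30 days: 909 − 30 = 879 left.
October 1906 has 31 days: 879 − 31 = 848 left.
November 1906 has 30 days: 848 − 30 = 818 left.
December 1906 has 31 days: 818 − 31 = 787 left.
January 1907 has 31 days: 787 − 31 = 756 left.
February 1907 has 28 days (1907 is not a leap year): 756 − 28 = 728 left.
March 1907 has 31 days: 728 − 31 = 697 left.
April 1907 has 30 days: 697 − 30 = 667 left.
May 1907 has 31 days: 667 − 31 = 636 left.
June 1907 has 30 days: 636 − 30 = 606 left.
July 1907 has 31 days: 606 − 31 = 575 left.
August 1907 has 31 days: 575 − 31 = 544 left.
September 1907 has 30 days: 544 − 30 = 514 left.
October 1907 has 31 days: 514 − 31 = 483 left.
November 1907 has 30 days: 483 − 30 = 453 left.
December 1907 has 31 days: 453 − 31 = 422 left.
January 1908 has 31 days: 422 − 31 = 391 left.
February 1908 has 29 days (1908 is a leap year): 391 − 29 = 362 left.
March 1908 has 31 days: 362 − 31 = 331 left.
April 1908 has 30 days: 331 − 30 = 301 left.
May 1908 has 31 days: 301 − 31 = 270 left.
June 1908 has 30 days: 270 − 30 = 240 left.
July 1908 has 31 days: 240 − 31 = 209 left.
August 1908 has 31 days: 209 − 31 = 178 left.
September 1908 has 30 days: 178 − 30 = 148 left.
October 1908 has 31 days: 148 − 31 = 117 left.
November 1908 has 30 days: 117 − 30 = 87 left.
December 1908 has 31 days: 87 − 31 = 56 left.
January 1909 has 31 days: 56 − 31 = 25 left.
25 days into February 1909 → February 25, 1909.

February 25, 1909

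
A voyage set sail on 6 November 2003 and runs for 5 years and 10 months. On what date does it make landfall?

Advancing 5 years and 10 months from November 6, 2003.
+5 years → 2008; month 11 + 10 = 21, which is month 9 of year 2009 → September 2009.
Day 6 is valid in September, giving September 6, 2009.

September 6, 2009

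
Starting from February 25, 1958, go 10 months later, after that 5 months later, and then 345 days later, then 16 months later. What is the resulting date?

Advancing 10 months from February 25, 1958:
month 2 + 10 = 12 → December 1958.
Day 25 is valid in December, giving December 25, 1958.
Adding 5 months from December 25, 1958:
month 12 + 5 = 17, which is month 5 of year 1959 → May 1959.
Day 25 is valid in May, giving May 25, 1959.
Counting forward 345 days from May 25, 1959:
May has 31 days, so 31 − 25 = 6 days remain after May 25, 1959; 345 − 6 = 339 left.
June 1959 has 30 days: 339 − 30 = 309 left.
July 1959 has 31 days: 309 − 31 = 278 left.
August 1959 has 31 days: 278 − 31 = 247 left.
September 1959 has 30 days: 247 − 30 = 217 left.
October 1959 has 31 days: 217 − 31 = 186 left.
November 1959 has 30 days: 186 − 30 = 156 left.
December 1959 has 31 days: 156 − 31 = 125 left.
January 1960 has 31 days: 125 − 31 = 94 left.
February 1960 has 29 days (1960 is a leap year): 94 − 29 = 65 left.
March 1960 has 31 days: 65 − 31 = 34 left.
April 1960 has 30 days: 34 − 30 = 4 left.
4 days into May 1960 → May 4, 1960.
Advancing 16 months from May 4, 1960:
month 5 + 16 = 21, which is month 9 of year 1961 → September 1961.
Day 4 is valid in September, giving September 4, 1961.

September 4, 1961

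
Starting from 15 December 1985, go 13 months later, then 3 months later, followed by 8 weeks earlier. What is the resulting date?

February 18, 1987

Adding 13 months from December 15, 1985:
month 12 + 13 = 25, which is month 1 of year 1987 → January 1987.
Day 15 is valid in January, giving January 15, 1987.
Advancing 3 months from January 15, 1987:
month 1 + 3 = 4 → April 1987.
Day 15 is valid in April, giving April 15, 1987.
Counting back 8 weeks (= 56 days) from April 15, 1987:
Going back 15 days from April 15, 1987 reaches the end of the previous month; 56 − 15 = 41 left.
March 1987 has 31 days: 41 − 31 = 10 left.
February 1987 has 28 days; 28 − 10 = 18 → February 18, 1987.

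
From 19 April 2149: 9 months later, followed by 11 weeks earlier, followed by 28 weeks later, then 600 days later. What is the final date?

January 8, 2152

Advancing 9 months from April 19, 2149:
month 4 + 9 = 13, which is month 1 of year 2150 → January 2150.
Day 19 is valid in January, giving January 19, 2150.
Subtracting 11 weeks (= 77 days) from January 19, 2150:
Going back 19 days from January 19, 2150 reaches the end of the previous month; 77 − 19 = 58 left.
December 2149 has 31 days: 58 − 31 = 27 left.
November 2149 has 30 days; 30 − 27 = 3 → November 3, 2149.
Adding 28 weeks (= 196 days) from November 3, 2149:
November has 30 days, so 30 − 3 = 27 days remain after November 3, 2149; 196 − 27 = 169 left.
December 2149 has 31 days: 169 − 31 = 138 left.
January 2150 has 31 days: 138 − 31 = 107 left.
February 2150 has 28 days (2150 is not a leap year): 107 − 28 = 79 left.
March 2150 has 31 days: 79 − 31 = 48 left.
April 2150 has 30 days: 48 − 30 = 18 left.
18 days into May 2150 → May 18, 2150.
Counting forward 600 days from May 18, 2150:
May has 31 days, so 31 − 18 = 13 days remain after May 18, 2150; 600 − 13 = 587 left.
June 2150 has 30 days: 587 − 30 = 557 left.
July 2150 has 31 days: 557 − 31 = 526 left.
August 2150 has 31 days: 526 − 31 = 495 left.
September 2150 has 30 days: 495 − 30 = 465 left.
October 2150 has 31 days: 465 − 31 = 434 left.
November 2150 has 30 days: 434 − 30 = 404 left.
December 2150 has 31 days: 404 − 31 = 373 left.
January 2151 has 31 days: 373 − 31 = 342 left.
February 2151 has 28 days (2151 is not a leap year): 342 − 28 = 314 left.
March 2151 has 31 days: 314 − 31 = 283 left.
April 2151 has 30 days: 283 − 30 = 253 left.
May 2151 has 31 days: 253 − 31 = 222 left.
June 2151 has 30 days: 222 − 30 = 192 left.
July 2151 has 31 days: 192 − 31 = 161 left.
August 2151 has 31 days: 161 − 31 = 130 left.
September 2151 has 30 days: 130 − 30 = 100 left.
October 2151 has 31 days: 100 − 31 = 69 left.
November 2151 has 30 days: 69 − 30 = 39 left.
December 2151 has 31 days: 39 − 31 = 8 left.
8 days into January 2152 → January 8, 2152.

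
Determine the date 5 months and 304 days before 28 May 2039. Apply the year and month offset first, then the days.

Subtracting 5 months and 304 days from May 28, 2039: first the month/year part, then the days.
month 5 − 5 = 0, which is month 12 of year 2038 → December 2038.
Day 28 is valid in December, giving December 28, 2038.
Now subtract 304 days from December 28, 2038.
Going back 28 days from December 28, 2038 reaches the end of the previous month; 304 − 28 = 276 left.
November 2038 has 30 days: 276 − 30 = 246 left.
October 2038 has 31 days: 246 − 31 = 215 left.
September 2038 has 30 days: 215 − 30 = 185 left.
August 2038 has 31 days: 185 − 31 = 154 left.
July 2038 has 31 days: 154 − 31 = 123 left.
June 2038 has 30 days: 123 − 30 = 93 left.
May 2038 has 31 days: 93 − 31 = 62 left.
April 2038 has 30 days: 62 − 30 = 32 left.
March 2038 has 31 days: 32 − 31 = 1 left.
February 2038 has 28 days; 28 − 1 = 27 → February 27, 2038.

February 27, 2038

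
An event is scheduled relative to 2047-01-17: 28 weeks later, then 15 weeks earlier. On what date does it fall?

April 18, 2047

Adding 28 weeks (= 196 days) from January 17, 2047:
January has 31 days, so 31 − 17 = 14 days remain after January 17, 2047; 196 − 14 = 182 left.
February 2047 has 28 days (2047 is not a leap year): 182 − 28 = 154 left.
March 2047 has 31 days: 154 − 31 = 123 left.
April 2047 has 30 days: 123 − 30 = 93 left.
May 2047 has 31 days: 93 − 31 = 62 left.
June 2047 has 30 days: 62 − 30 = 32 left.
July 2047 has 31 days: 32 − 31 = 1 left.
1 day into August 2047 → August 1, 2047.
Counting back 15 weeks (= 105 days) from August 1, 2047:
Going back 1 day from August 1, 2047 reaches the end of the previous month; 105 − 1 = 104 left.
July 2047 has 31 days: 104 − 31 = 73 left.
June 2047 has 30 days: 73 − 30 = 43 left.
May 2047 has 31 days: 43 − 31 = 12 left.
April 2047 has 30 days; 30 − 12 = 18 → April 18, 2047.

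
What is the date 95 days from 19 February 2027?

Counting forward 95 days from February 19, 2027.
February has 28 days, so 28 − 19 = 9 days remain after February 19, 2027; 95 − 9 = 86 left.
March 2027 has 31 days: 86 − 31 = 55 left.
April 2027 has 30 days: 55 − 30 = 25 left.
25 days into May 2027 → May 25, 2027.

May 25, 2027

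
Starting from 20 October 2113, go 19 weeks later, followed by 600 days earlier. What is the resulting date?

July 10, 2112

Counting forward 19 weeks (= 133 days) from October 20, 2113:
October has 31 days, so 31 − 20 = 11 days remain after October 20, 2113; 133 − 11 = 122 left.
November 2113 has 30 days: 122 − 30 = 92 left.
December 2113 has 31 days: 92 − 31 = 61 left.
January 2114 has 31 days: 61 − 31 = 30 left.
February 2114 has 28 days (2114 is not a leap year): 30 − 28 = 2 left.
2 days into March 2114 → March 2, 2114.
Counting back 600 days from March 2, 2114:
Going back 2 days from March 2, 2114 reaches the end of the previous month; 600 − 2 = 598 left.
February 2114 has 28 days (2114 is not a leap year): 598 − 28 = 570 left.
January 2114 has 31 days: 570 − 31 = 539 left.
December 2113 has 31 days: 539 − 31 = 508 left.
November 2113 has 30 days: 508 − 30 = 478 left.
October 2113 has 31 days: 478 − 31 = 447 left.
September 2113 has 30 days: 447 − 30 = 417 left.
August 2113 has 31 days: 417 − 31 = 386 left.
July 2113 has 31 days: 386 − 31 = 355 left.
June 2113 has 30 days: 355 − 30 = 325 left.
May 2113 has 31 days: 325 − 31 = 294 left.
April 2113 has 30 days: 294 − 30 = 264 left.
March 2113 has 31 days: 264 − 31 = 233 left.
February 2113 has 28 days (2113 is not a leap year): 233 − 28 = 205 left.
January 2113 has 31 days: 205 − 31 = 174 left.
December 2112 has 31 days: 174 − 31 = 143 left.
November 2112 has 30 days: 143 − 30 = 113 left.
October 2112 has 31 days: 113 − 31 = 82 left.
September 2112 has 30 days: 82 − 30 = 52 left.
August 2112 has 31 days: 52 − 31 = 21 left.
July 2112 has 31 days; 31 − 21 = 10 → July 10, 2112.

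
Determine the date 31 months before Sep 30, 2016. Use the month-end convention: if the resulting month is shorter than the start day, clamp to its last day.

Counting back 31 months from September 30, 2016.
month 9 − 31 = -22, which is month 2 of year 2014 → February 2014.
February 2014 has only 28 days (2014 is not a leap year — relevant if February), and the start was day 30, so the date clamps to February 28, 2014.

February 28, 2014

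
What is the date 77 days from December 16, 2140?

March 3, 2141

Counting forward 77 days from December 16, 2140.
December has 31 days, so 31 − 16 = 15 days remain after December 16, 2140; 77 − 15 = 62 left.
January 2141 has 31 days: 62 − 31 = 31 left.
February 2141 has 28 days (2141 is not a leap year): 31 − 28 = 3 left.
3 days into March 2141 → March 3, 2141.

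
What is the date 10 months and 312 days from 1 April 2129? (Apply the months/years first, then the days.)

December 10, 2130

Counting forward 10 months and 312 days from April 1, 2129: first the month/year part, then the days.
month 4 + 10 = 14, which is month 2 of year 2130 → February 2130.
Day 1 is valid in February, giving February 1, 2130.
Now add 312 days from February 1, 2130.
February has 28 days, so 28 − 1 = 27 days remain after February 1, 2130; 312 − 27 = 285 left.
March 2130 has 31 days: 285 − 31 = 254 left.
April 2130 has 30 days: 254 − 30 = 224 left.
May 2130 has 31 days: 224 − 31 = 193 left.
June 2130 has 30 days: 193 − 30 = 163 left.
July 2130 has 31 days: 163 − 31 = 132 left.
August 2130 has 31 days: 132 − 31 = 101 left.
September 2130 has 30 days: 101 − 30 = 71 left.
October 2130 has 31 days: 71 − 31 = 40 left.
November 2130 has 30 days: 40 − 30 = 10 left.
10 days into December 2130 → December 10, 2130.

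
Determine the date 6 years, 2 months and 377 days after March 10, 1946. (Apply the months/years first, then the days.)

May 22, 1953

Advancing 6 years, 2 months and 377 days from March 10, 1946: first the month/year part, then the days.
+6 years → 1952; month 3 + 2 = 5 → May 1952.
Day 10 is valid in May, giving May 10, 1952.
Now add 377 days from May 10, 1952.
May has 31 days, so 31 − 10 = 21 days remain after May 10, 1952; 377 − 21 = 356 left.
June 1952 has 30 days: 356 − 30 = 326 left.
July 1952 has 31 days: 326 − 31 = 295 left.
August 1952 has 31 days: 295 − 31 = 264 left.
September 1952 has 30 days: 264 − 30 = 234 left.
October 1952 has 31 days: 234 − 31 = 203 left.
November 1952 has 30 days: 203 − 30 = 173 left.
December 1952 has 31 days: 173 − 31 = 142 left.
January 1953 has 31 days: 142 − 31 = 111 left.
February 1953 has 28 days (1953 is not a leap year): 111 − 28 = 83 left.
March 1953 has 31 days: 83 − 31 = 52 left.
April 1953 has 30 days: 52 − 30 = 22 left.
22 days into May 1953 → May 22, 1953.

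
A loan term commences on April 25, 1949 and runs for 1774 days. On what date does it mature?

Advancing 1774 days from April 25, 1949.
April has 30 days, so 30 − 25 = 5 days remain after April 25, 1949; 1774 − 5 = 1769 left.
May 1949 has 31 days: 1769 − 31 = 1738 left.
June 1949 has 30 days: 1738 − 30 = 1708 left.
July 1949 has 31 days: 1708 − 31 = 1677 left.
August 1949 has 31 days: 1677 − 31 = 1646 left.
September 1949 has 30 days: 1646 − 30 = 1616 left.
October 1949 has 31 days: 1616 − 31 = 1585 left.
November 1949 has 30 days: 1585 − 30 = 1555 left.
December 1949 has 31 days: 1555 − 31 = 1524 left.
January 1950 has 31 days: 1524 − 31 = 1493 left.
February 1950 has 28 days (1950 is not a leap year): 1493 − 28 = 1465 left.
March 1950 has 31 days: 1465 − 31 = 1434 left.
April 1950 has 30 days: 1434 − 30 = 1404 left.
May 1950 has 31 days: 1404 − 31 = 1373 left.
June 1950 has 30 days: 1373 − 30 = 1343 left.
July 1950 has 31 days: 1343 − 31 = 1312 left.
August 1950 has 31 days: 1312 − 31 = 1281 left.
September 1950 has 30 days: 1281 − 30 = 1251 left.
October 1950 has 31 days: 1251 − 31 = 1220 left.
November 1950 has 30 days: 1220 − 30 = 1190 left.
December 1950 has 31 days: 1190 − 31 = 1159 left.
January 1951 has 31 days: 1159 − 31 = 1128 left.
February 1951 has 28 days (1951 is not a leap year): 1128 − 28 = 1100 left.
March 1951 has 31 days: 1100 − 31 = 1069 left.
April 1951 has 30 days: 1069 − 30 = 1039 left.
May 1951 has 31 days: 1039 − 31 = 1008 left.
June 1951 has 30 days: 1008 − 30 = 978 left.
July 1951 has 31 days: 978 − 31 = 947 left.
August 1951 has 31 days: 947 − 31 = 916 left.
September 1951 has 30 days: 916 − 30 = 886 left.
October 1951 has 31 days: 886 − 31 = 855 left.
November 1951 has 30 days: 855 − 30 = 825 left.
December 1951 has 31 days: 825 − 31 = 794 left.
January 1952 has 31 days: 794 − 31 = 763 left.
February 1952 has 29 days (1952 is a leap year): 763 − 29 = 734 left.
March 1952 has 31 days: 734 − 31 = 703 left.
April 1952 has 30 days: 703 − 30 = 673 left.
May 1952 has 31 days: 673 − 31 = 642 left.
June 1952 has 30 days: 642 − 30 = 612 left.
July 1952 has 31 days: 612 − 31 = 581 left.
August 1952 has 31 days: 581 − 31 = 550 left.
September 1952 has 30 days: 550 − 30 = 520 left.
October 1952 has 31 days: 520 − 31 = 489 left.
November 1952 has 30 days: 489 − 30 = 459 left.
December 1952 has 31 days: 459 − 31 = 428 left.
January 1953 has 31 days: 428 − 31 = 397 left.
February 1953 has 28 days (1953 is not a leap year): 397 − 28 = 369 left.
March 1953 has 31 days: 369 − 31 = 338 left.
April 1953 has 30 days: 338 − 30 = 308 left.
May 1953 has 31 days: 308 − 31 = 277 left.
June 1953 has 30 days: 277 − 30 = 247 left.
July 1953 has 31 days: 247 − 31 = 216 left.
August 1953 has 31 days: 216 − 31 = 185 left.
September 1953 has 30 days: 185 − 30 = 155 left.
October 1953 has 31 days: 155 − 31 = 124 left.
November 1953 has 30 days: 124 − 30 = 94 left.
December 1953 has 31 days: 94 − 31 = 63 left.
January 1954 has 31 days: 63 − 31 = 32 left.
February 1954 has 28 days (1954 is not a leap year): 32 − 28 = 4 left.
4 days into March 1954 → March 4, 1954.

March 4, 1954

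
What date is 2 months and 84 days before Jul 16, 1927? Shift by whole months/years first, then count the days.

February 21, 1927

Counting back 2 months and 84 days from July 16, 1927: first the month/year part, then the days.
month 7 − 2 = 5 → May 1927.
Day 16 is valid in May, giving May 16, 1927.
Now subtract 84 days from May 16, 1927.
Going back 16 days from May 16, 1927 reaches the end of the previous month; 84 − 16 = 68 left.
April 1927 has 30 days: 68 − 30 = 38 left.
March 1927 has 31 days: 38 − 31 = 7 left.
February 1927 has 28 days; 28 − 7 = 21 → February 21, 1927.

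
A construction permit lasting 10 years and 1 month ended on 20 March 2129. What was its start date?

Subtracting 10 years and 1 month from March 20, 2129.
-10 years → 2119; month 3 − 1 = 2 → February 2119.
Day 20 is valid in February, giving February 20, 2119.

February 20, 2119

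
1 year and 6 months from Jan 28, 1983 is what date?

Counting forward 1 year and 6 months from January 28, 1983.
+1 year → 1984; month 1 + 6 = 7 → July 1984.
Day 28 is valid in July, giving July 28, 1984.

July 28, 1984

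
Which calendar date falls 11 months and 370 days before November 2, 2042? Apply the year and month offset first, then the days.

November 27, 2040

Counting back 11 months and 370 days from November 2, 2042: first the month/year part, then the days.
month 11 − 11 = 0, which is month 12 of year 2041 → December 2041.
Day 2 is valid in December, giving December 2, 2041.
Now subtract 370 days from December 2, 2041.
Going back 2 days from December 2, 2041 reaches the end of the previous month; 370 − 2 = 368 left.
November 2041 has 30 days: 368 − 30 = 338 left.
October 2041 has 31 days: 338 − 31 = 307 left.
September 2041 has 30 days: 307 − 30 = 277 left.
August 2041 has 31 days: 277 − 31 = 246 left.
July 2041 has 31 days: 246 − 31 = 215 left.
June 2041 has 30 days: 215 − 30 = 185 left.
May 2041 has 31 days: 185 − 31 = 154 left.
April 2041 has 30 days: 154 − 30 = 124 left.
March 2041 has 31 days: 124 − 31 = 93 left.
February 2041 has 28 days (2041 is not a leap year): 93 − 28 = 65 left.
January 2041 has 31 days: 65 − 31 = 34 left.
December 2040 has 31 days: 34 − 31 = 3 left.
November 2040 has 30 days; 30 − 3 = 27 → November 27, 2040.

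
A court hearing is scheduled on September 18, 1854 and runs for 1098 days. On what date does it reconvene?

Counting forward 1098 days from September 18, 1854.
September has 30 days, so 30 − 18 = 12 days remain after September 18, 1854; 1098 − 12 = 1086 left.
October 1854 has 31 days: 1086 − 31 = 1055 left.
November 1854 has 30 days: 1055 − 30 = 1025 left.
December 1854 has 31 days: 1025 − 31 = 994 left.
January 1855 has 31 days: 994 − 31 = 963 left.
February 1855 has 28 days (1855 is not a leap year): 963 − 28 = 935 left.
March 1855 has 31 days: 935 − 31 = 904 left.
April 1855 has 30 days: 904 − 30 = 874 left.
May 1855 has 31 days: 874 − 31 = 843 left.
June 1855 has 30 days: 843 − 30 = 813 left.
July 1855 has 31 days: 813 − 31 = 782 left.
August 1855 has 31 days: 782 − 31 = 751 left.
September 1855 has 30 days: 751 − 30 = 721 left.
October 1855 has 31 days: 721 − 31 = 690 left.
November 1855 has 30 days: 690 − 30 = 660 left.
December 1855 has 31 days: 660 − 31 = 629 left.
January 1856 has 31 days: 629 − 31 = 598 left.
February 1856 has 29 days (1856 is a leap year): 598 − 29 = 569 left.
March 1856 has 31 days: 569 − 31 = 538 left.
April 1856 has 30 days: 538 − 30 = 508 left.
May 1856 has 31 days: 508 − 31 = 477 left.
June 1856 has 30 days: 477 − 30 = 447 left.
July 1856 has 31 days: 447 − 31 = 416 left.
August 1856 has 31 days: 416 − 31 = 385 left.
September 1856 has 30 days: 385 − 30 = 355 left.
October 1856 has 31 days: 355 − 31 = 324 left.
November 1856 has 30 days: 324 − 30 = 294 left.
December 1856 has 31 days: 294 − 31 = 263 left.
January 1857 has 31 days: 263 − 31 = 232 left.
February 1857 has 28 days (1857 is not a leap year): 232 − 28 = 204 left.
March 1857 has 31 days: 204 − 31 = 173 left.
April 1857 has 30 days: 173 − 30 = 143 left.
May 1857 has 31 days: 143 − 31 = 112 left.
June 1857 has 30 days: 112 − 30 = 82 left.
July 1857 has 31 days: 82 − 31 = 51 left.
August 1857 has 31 days: 51 − 31 = 20 left.
20 days into September 1857 → September 20, 1857.

September 20, 1857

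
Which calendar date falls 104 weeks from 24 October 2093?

Counting forward 104 weeks = 728 days from October 24, 2093.
October has 31 days, so 31 − 24 = 7 days remain after October 24, 2093; 728 − 7 = 721 left.
November 2093 has 30 days: 721 − 30 = 691 left.
December 2093 has 31 days: 691 − 31 = 660 left.
January 2094 has 31 days: 660 − 31 = 629 left.
February 2094 has 28 days (2094 is not a leap year): 629 − 28 = 601 left.
March 2094 has 31 days: 601 − 31 = 570 left.
April 2094 has 30 days: 570 − 30 = 540 left.
May 2094 has 31 days: 540 − 31 = 509 left.
June 2094 has 30 days: 509 − 30 = 479 left.
July 2094 has 31 days: 479 − 31 = 448 left.
August 2094 has 31 days: 448 − 31 = 417 left.
September 2094 has 30 days: 417 − 30 = 387 left.
October 2094 has 31 days: 387 − 31 = 356 left.
November 2094 has 30 days: 356 − 30 = 326 left.
December 2094 has 31 days: 326 − 31 = 295 left.
January 2095 has 31 days: 295 − 31 = 264 left.
February 2095 has 28 days (2095 is not a leap year): 264 − 28 = 236 left.
March 2095 has 31 days: 236 − 31 = 205 left.
April 2095 has 30 days: 205 − 30 = 175 left.
May 2095 has 31 days: 175 − 31 = 144 left.
June 2095 has 30 days: 144 − 30 = 114 left.
July 2095 has 31 days: 114 − 31 = 83 left.
August 2095 has 31 days: 83 − 31 = 52 left.
September 2095 has 30 days: 52 − 30 = 22 left.
22 days into October 2095 → October 22, 2095.

October 22, 2095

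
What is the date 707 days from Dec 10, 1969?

Counting forward 707 days from December 10, 1969.
December has 31 days, so 31 − 10 = 21 days remain after December 10, 1969; 707 − 21 = 686 left.
January 1970 has 31 days: 686 − 31 = 655 left.
February 1970 has 28 days (1970 is not a leap year): 655 − 28 = 627 left.
March 1970 has 31 days: 627 − 31 = 596 left.
April 1970 has 30 days: 596 − 30 = 566 left.
May 1970 has 31 days: 566 − 31 = 535 left.
June 1970 has 30 days: 535 − 30 = 505 left.
July 1970 has 31 days: 505 − 31 = 474 left.
August 1970 has 31 days: 474 − 31 = 443 left.
September 1970 has 30 days: 443 − 30 = 413 left.
October 1970 has 31 days: 413 − 31 = 382 left.
November 1970 has 30 days: 382 − 30 = 352 left.
December 1970 has 31 days: 352 − 31 = 321 left.
January 1971 has 31 days: 321 − 31 = 290 left.
February 1971 has 28 days (1971 is not a leap year): 290 − 28 = 262 left.
March 1971 has 31 days: 262 − 31 = 231 left.
April 1971 has 30 days: 231 − 30 = 201 left.
May 1971 has 31 days: 201 − 31 = 170 left.
June 1971 has 30 days: 170 − 30 = 140 left.
July 1971 has 31 days: 140 − 31 = 109 left.
August 1971 has 31 days: 109 − 31 = 78 left.
September 1971 has 30 days: 78 − 30 = 48 left.
October 1971 has 31 days: 48 − 31 = 17 left.
17 days into November 1971 → November 17, 1971.

November 17, 1971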